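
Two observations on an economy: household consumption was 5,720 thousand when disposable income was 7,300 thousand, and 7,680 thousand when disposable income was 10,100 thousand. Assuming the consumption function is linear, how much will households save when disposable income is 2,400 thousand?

MPC = (7680 − 5720)/(10100 − 7300) = 1960/2800 = 0.7
a = 5720 − 0.7(7300) = 5720 − 5110 = 610
C = 610 + 0.7(2400) = 2290
S = 2400 − 2290 = 110

S = 110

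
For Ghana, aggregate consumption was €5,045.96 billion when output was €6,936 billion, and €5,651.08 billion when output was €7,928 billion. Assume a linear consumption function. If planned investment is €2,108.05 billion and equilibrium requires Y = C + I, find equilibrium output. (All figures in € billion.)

Y = 7495

MPC = (5651.08 − 5045.96)/(7928 − 6936) = 605.12/992 = 0.61
a = 5045.96 − 0.61(6936) = 815
Equilibrium: Y = 815 + 0.61Y + 2108.05
0.39Y = 2923.05, so Y = 2923.05/0.39 = 7495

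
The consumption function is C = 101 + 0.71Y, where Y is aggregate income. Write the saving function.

S = Y − C = Y − (101 + 0.71Y) = -101 + (1 − 0.71)Y

S = -101 + 0.29Y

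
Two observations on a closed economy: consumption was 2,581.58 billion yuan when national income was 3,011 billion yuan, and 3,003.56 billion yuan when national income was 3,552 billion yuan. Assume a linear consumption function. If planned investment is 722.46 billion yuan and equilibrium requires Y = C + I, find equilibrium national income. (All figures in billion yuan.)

Y = 4343

MPC = (3003.56 − 2581.58)/(3552 − 3011) = 421.98/541 = 0.78
a = 2581.58 − 0.78(3011) = 233
Equilibrium: Y = 233 + 0.78Y + 722.46
0.22Y = 955.46, so Y = 955.46/0.22 = 4343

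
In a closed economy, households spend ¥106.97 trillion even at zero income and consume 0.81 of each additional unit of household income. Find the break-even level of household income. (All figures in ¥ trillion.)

At break-even, C = Y: 106.97 + 0.81Y = Y
0.19Y = 106.97, so Y = 106.97/0.19 = 563

Y = 563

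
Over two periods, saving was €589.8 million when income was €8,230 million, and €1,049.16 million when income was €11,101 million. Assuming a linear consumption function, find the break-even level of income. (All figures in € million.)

Y = 4543.75

MPS = ΔS/ΔY = (1049.16 − 589.8)/(11101 − 8230) = 459.36/2871 = 0.16
MPC = 1 − MPS = 0.84
From S(8230) = 589.8: −a + 0.16(8230) = 589.8, so a = 1316.8 − 589.8 = 727
Break-even (S = 0): Y = a/MPS = 727/0.16 = 4543.75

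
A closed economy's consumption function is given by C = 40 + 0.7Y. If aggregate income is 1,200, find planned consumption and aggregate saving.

C = 880; S = 320

C = 40 + 0.7(1200) = 40 + 840 = 880
S = Y − C = 1200 − 880 = 320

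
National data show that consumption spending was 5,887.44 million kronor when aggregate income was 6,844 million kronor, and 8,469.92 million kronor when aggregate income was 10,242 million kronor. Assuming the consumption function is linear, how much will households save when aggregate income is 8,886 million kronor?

S = 1446.64

MPC = (8469.92 − 5887.44)/(10242 − 6844) = 2582.48/3398 = 0.76
a = 5887.44 − 0.76(6844) = 5887.44 − 5201.44 = 686
C = 686 + 0.76(8886) = 7439.36
S = 8886 − 7439.36 = 1446.64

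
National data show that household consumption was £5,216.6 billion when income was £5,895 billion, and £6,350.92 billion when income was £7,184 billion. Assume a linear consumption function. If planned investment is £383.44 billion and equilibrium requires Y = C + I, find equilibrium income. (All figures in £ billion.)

Y = 3437

MPC = (6350.92 − 5216.6)/(7184 − 5895) = 1134.32/1289 = 0.88
a = 5216.6 − 0.88(5895) = 29
Equilibrium: Y = 29 + 0.88Y + 383.44
0.12Y = 412.44, so Y = 412.44/0.12 = 3437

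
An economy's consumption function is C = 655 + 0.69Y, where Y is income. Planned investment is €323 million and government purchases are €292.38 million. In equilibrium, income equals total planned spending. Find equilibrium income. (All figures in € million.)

Y = 4098

Y = C + I + G = 655 + 0.69Y + 323 + 292.38
Y − 0.69Y = 1270.38
0.31Y = 1270.38, so Y = 1270.38/0.31 = 4098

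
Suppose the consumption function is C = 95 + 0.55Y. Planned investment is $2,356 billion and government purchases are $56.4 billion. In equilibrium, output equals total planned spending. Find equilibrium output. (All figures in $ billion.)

Y = 5572

Y = C + I + G = 95 + 0.55Y + 2356 + 56.4
Y − 0.55Y = 2507.4
0.45Y = 2507.4, so Y = 2507.4/0.45 = 5572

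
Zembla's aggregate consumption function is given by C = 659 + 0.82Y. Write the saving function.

S = -659 + 0.18Y

S = Y − C = Y − (659 + 0.82Y) = -659 + (1 − 0.82)Y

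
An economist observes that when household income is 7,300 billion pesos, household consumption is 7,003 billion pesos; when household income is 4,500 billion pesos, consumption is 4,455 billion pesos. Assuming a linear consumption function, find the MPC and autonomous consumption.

MPC = ΔC/ΔY = (7003 − 4455)/(7300 − 4500) = 2548/2800 = 0.91
a = C − MPC·Y = 4455 − 0.91(4500) = 4455 − 4095 = 360

MPC = 0.91; a = 360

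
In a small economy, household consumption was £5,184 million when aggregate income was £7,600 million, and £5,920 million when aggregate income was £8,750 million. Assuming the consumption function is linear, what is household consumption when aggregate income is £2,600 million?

C = 1984

MPC = (5920 − 5184)/(8750 − 7600) = 736/1150 = 0.64
a = 5184 − 0.64(7600) = 5184 − 4864 = 320
C = 320 + 0.64(2600) = 320 + 1664 = 1984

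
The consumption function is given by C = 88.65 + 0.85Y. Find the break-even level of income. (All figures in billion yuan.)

Y = 591

At break-even, C = Y: 88.65 + 0.85Y = Y
0.15Y = 88.65, so Y = 88.65/0.15 = 591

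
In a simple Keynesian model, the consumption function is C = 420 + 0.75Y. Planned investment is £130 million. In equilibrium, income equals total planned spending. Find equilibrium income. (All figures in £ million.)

Y = 2200

Y = C + I = 420 + 0.75Y + 130
Y − 0.75Y = 550
0.25Y = 550, so Y = 550/0.25 = 2200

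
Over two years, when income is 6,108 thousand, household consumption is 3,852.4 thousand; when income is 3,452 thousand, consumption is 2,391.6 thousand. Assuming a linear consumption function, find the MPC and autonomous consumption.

MPC = 0.55; a = 493

MPC = ΔC/ΔY = (3852.4 − 2391.6)/(6108 − 3452) = 1460.8/2656 = 0.55
a = C − MPC·Y = 2391.6 − 0.55(3452) = 2391.6 − 1898.6 = 493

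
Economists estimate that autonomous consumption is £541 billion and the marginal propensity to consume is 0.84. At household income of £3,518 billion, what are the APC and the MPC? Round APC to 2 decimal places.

MPC = 0.84 (the slope of the consumption function)
C = 541 + 0.84(3518) = 3496.12, so APC = 3496.12/3518 = 0.99

APC = 0.99; MPC = 0.84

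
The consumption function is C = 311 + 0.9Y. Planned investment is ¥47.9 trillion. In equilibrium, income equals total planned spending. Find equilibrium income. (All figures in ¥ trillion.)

Y = 3589

Y = C + I = 311 + 0.9Y + 47.9
Y − 0.9Y = 358.9
0.1Y = 358.9, so Y = 358.9/0.1 = 3589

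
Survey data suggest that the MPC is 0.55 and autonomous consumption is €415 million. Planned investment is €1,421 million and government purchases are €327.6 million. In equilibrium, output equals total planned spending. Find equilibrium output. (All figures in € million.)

Y = 4808

Y = C + I + G = 415 + 0.55Y + 1421 + 327.6
Y − 0.55Y = 2163.6
0.45Y = 2163.6, so Y = 2163.6/0.45 = 4808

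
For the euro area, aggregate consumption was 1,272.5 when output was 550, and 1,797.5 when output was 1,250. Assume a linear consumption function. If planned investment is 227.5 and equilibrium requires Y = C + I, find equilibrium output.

Y = 4350

MPC = (1797.5 − 1272.5)/(1250 − 550) = 525/700 = 0.75
a = 1272.5 − 0.75(550) = 860
Equilibrium: Y = 860 + 0.75Y + 227.5
0.25Y = 1087.5, so Y = 1087.5/0.25 = 4350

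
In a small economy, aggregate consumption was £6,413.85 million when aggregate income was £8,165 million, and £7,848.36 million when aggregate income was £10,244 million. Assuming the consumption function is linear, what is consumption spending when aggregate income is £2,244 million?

C = 2328.36

MPC = (7848.36 − 6413.85)/(10244 − 8165) = 1434.51/2079 = 0.69
a = 6413.85 − 0.69(8165) = 6413.85 − 5633.85 = 780
C = 780 + 0.69(2244) = 780 + 1548.36 = 2328.36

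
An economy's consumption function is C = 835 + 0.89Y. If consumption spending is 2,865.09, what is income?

835 + 0.89Y = 2865.09
0.89Y = 2030.09, so Y = 2030.09/0.89 = 2281

Y = 2281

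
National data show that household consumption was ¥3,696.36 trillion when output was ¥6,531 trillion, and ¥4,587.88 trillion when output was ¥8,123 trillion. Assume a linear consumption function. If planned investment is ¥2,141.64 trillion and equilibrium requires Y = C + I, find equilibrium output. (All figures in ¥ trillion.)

MPC = (4587.88 − 3696.36)/(8123 − 6531) = 891.52/1592 = 0.56
a = 3696.36 − 0.56(6531) = 39
Equilibrium: Y = 39 + 0.56Y + 2141.64
0.44Y = 2180.64, so Y = 2180.64/0.44 = 4956

Y = 4956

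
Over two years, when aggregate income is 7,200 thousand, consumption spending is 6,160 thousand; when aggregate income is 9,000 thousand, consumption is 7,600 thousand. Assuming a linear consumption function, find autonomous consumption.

a = 400

MPC = ΔC/ΔY = (7600 − 6160)/(9000 − 7200) = 1440/1800 = 0.8
a = C − MPC·Y = 6160 − 0.8(7200) = 6160 − 5760 = 400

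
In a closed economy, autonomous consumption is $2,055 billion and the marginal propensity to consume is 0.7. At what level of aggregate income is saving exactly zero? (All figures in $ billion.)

Y = 6850

At break-even, C = Y: 2055 + 0.7Y = Y
0.3Y = 2055, so Y = 2055/0.3 = 6850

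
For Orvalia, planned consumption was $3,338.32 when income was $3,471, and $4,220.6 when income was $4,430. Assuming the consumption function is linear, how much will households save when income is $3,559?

S = 139.72

MPC = (4220.6 − 3338.32)/(4430 − 3471) = 882.28/959 = 0.92
a = 3338.32 − 0.92(3471) = 3338.32 − 3193.32 = 145
C = 145 + 0.92(3559) = 3419.28
S = 3559 − 3419.28 = 139.72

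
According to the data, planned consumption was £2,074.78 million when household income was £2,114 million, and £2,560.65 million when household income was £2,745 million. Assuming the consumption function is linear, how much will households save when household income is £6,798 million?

MPC = (2560.65 − 2074.78)/(2745 − 2114) = 485.87/631 = 0.77
a = 2074.78 − 0.77(2114) = 2074.78 − 1627.78 = 447
C = 447 + 0.77(6798) = 5681.46
S = 6798 − 5681.46 = 1116.54

S = 1116.54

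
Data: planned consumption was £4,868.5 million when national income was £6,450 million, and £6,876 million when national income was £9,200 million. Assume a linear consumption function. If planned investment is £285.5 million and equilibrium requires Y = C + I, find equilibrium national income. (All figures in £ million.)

MPC = (6876 − 4868.5)/(9200 − 6450) = 2007.5/2750 = 0.73
a = 4868.5 − 0.73(6450) = 160
Equilibrium: Y = 160 + 0.73Y + 285.5
0.27Y = 445.5, so Y = 445.5/0.27 = 1650

Y = 1650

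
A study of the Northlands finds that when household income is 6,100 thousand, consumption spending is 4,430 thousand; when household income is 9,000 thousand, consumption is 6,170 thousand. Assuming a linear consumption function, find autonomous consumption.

MPC = ΔC/ΔY = (6170 − 4430)/(9000 − 6100) = 1740/2900 = 0.6
a = C − MPC·Y = 4430 − 0.6(6100) = 4430 − 3660 = 770

a = 770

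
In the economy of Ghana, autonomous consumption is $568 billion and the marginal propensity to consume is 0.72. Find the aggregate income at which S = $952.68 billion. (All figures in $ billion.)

S = Y − C = -568 + 0.28Y
-568 + 0.28Y = 952.68, so 0.28Y = 1520.68 and Y = 5431

Y = 5431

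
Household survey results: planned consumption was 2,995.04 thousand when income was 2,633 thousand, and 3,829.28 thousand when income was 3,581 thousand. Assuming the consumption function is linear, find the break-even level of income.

Y = 5650

MPC = (3829.28 − 2995.04)/(3581 − 2633) = 834.24/948 = 0.88
a = 2995.04 − 0.88(2633) = 2995.04 − 2317.04 = 678
Break-even: Y = a/(1−MPC) = 678/0.12 = 5650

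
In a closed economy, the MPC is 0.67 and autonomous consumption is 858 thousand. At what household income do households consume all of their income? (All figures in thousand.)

At break-even, C = Y: 858 + 0.67Y = Y
0.33Y = 858, so Y = 858/0.33 = 2600

Y = 2600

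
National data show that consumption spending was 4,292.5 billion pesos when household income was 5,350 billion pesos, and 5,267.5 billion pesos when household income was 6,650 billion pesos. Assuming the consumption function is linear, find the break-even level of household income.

Y = 1120

MPC = (5267.5 − 4292.5)/(6650 − 5350) = 975/1300 = 0.75
a = 4292.5 − 0.75(5350) = 4292.5 − 4012.5 = 280
Break-even: Y = a/(1−MPC) = 280/0.25 = 1120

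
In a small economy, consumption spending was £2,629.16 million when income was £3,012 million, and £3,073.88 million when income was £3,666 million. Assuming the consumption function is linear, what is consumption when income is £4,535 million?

C = 3664.8

MPC = (3073.88 − 2629.16)/(3666 − 3012) = 444.72/654 = 0.68
a = 2629.16 − 0.68(3012) = 2629.16 − 2048.16 = 581
C = 581 + 0.68(4535) = 581 + 3083.8 = 3664.8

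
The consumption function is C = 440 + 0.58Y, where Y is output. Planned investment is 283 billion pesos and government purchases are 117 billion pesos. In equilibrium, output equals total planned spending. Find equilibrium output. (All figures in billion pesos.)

Y = 2000

Y = C + I + G = 440 + 0.58Y + 283 + 117
Y − 0.58Y = 840
0.42Y = 840, so Y = 840/0.42 = 2000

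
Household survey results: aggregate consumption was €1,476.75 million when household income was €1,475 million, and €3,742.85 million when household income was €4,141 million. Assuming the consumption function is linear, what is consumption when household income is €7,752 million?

MPC = (3742.85 − 1476.75)/(4141 − 1475) = 2266.1/2666 = 0.85
a = 1476.75 − 0.85(1475) = 1476.75 − 1253.75 = 223
C = 223 + 0.85(7752) = 223 + 6589.2 = 6812.2

C = 6812.2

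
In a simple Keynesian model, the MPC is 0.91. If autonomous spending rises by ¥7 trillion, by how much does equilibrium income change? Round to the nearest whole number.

The multiplier is 1/(1 − MPC) = 1/0.09.
ΔY = 7/0.09 = 77.78 ≈ 78

ΔY ≈ 78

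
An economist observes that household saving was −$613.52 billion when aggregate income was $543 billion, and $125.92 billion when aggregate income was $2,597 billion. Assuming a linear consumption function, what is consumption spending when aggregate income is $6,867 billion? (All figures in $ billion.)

C = 5203.88

MPS = ΔS/ΔY = (125.92 − (-613.52))/(2597 − 543) = 739.44/2054 = 0.36
MPC = 1 − MPS = 0.64
Autonomous saving = -613.52 − 0.36(543) = -809, so a = 809
C = 809 + 0.64(6867) = 809 + 4394.88 = 5203.88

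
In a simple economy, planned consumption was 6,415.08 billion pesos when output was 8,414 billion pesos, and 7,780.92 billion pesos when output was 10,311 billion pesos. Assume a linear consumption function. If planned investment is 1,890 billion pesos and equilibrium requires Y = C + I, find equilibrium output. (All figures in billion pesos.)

MPC = (7780.92 − 6415.08)/(10311 − 8414) = 1365.84/1897 = 0.72
a = 6415.08 − 0.72(8414) = 357
Equilibrium: Y = 357 + 0.72Y + 1890
0.28Y = 2247, so Y = 2247/0.28 = 8025

Y = 8025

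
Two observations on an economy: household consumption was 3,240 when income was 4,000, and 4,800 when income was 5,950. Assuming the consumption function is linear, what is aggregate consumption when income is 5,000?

MPC = (4800 − 3240)/(5950 − 4000) = 1560/1950 = 0.8
a = 3240 − 0.8(4000) = 3240 − 3200 = 40
C = 40 + 0.8(5000) = 40 + 4000 = 4040

C = 4040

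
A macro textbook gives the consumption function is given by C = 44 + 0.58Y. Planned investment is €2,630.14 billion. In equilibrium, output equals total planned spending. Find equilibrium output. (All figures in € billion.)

Y = C + I = 44 + 0.58Y + 2630.14
Y − 0.58Y = 2674.14
0.42Y = 2674.14, so Y = 2674.14/0.42 = 6367

Y = 6367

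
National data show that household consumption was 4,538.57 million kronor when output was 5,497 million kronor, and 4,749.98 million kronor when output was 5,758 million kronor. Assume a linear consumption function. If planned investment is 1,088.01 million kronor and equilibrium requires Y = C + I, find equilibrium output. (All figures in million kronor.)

MPC = (4749.98 − 4538.57)/(5758 − 5497) = 211.41/261 = 0.81
a = 4538.57 − 0.81(5497) = 86
Equilibrium: Y = 86 + 0.81Y + 1088.01
0.19Y = 1174.01, so Y = 1174.01/0.19 = 6179

Y = 6179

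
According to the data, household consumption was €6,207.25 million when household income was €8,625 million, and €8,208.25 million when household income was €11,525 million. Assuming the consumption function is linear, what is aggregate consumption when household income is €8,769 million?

C = 6306.61

MPC = (8208.25 − 6207.25)/(11525 − 8625) = 2001/2900 = 0.69
a = 6207.25 − 0.69(8625) = 6207.25 − 5951.25 = 256
C = 256 + 0.69(8769) = 256 + 6050.61 = 6306.61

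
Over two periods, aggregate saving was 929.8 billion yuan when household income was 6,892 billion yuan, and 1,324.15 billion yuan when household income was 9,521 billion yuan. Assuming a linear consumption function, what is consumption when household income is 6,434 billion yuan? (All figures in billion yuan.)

MPS = ΔS/ΔY = (1324.15 − 929.8)/(9521 − 6892) = 394.35/2629 = 0.15
MPC = 1 − MPS = 0.85
Autonomous saving = 929.8 − 0.15(6892) = -104, so a = 104
C = 104 + 0.85(6434) = 104 + 5468.9 = 5572.9

C = 5572.9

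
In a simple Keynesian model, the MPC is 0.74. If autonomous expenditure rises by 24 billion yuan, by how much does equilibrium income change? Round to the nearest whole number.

ΔY ≈ 92

The multiplier is 1/(1 − MPC) = 1/0.26.
ΔY = 24/0.26 = 92.31 ≈ 92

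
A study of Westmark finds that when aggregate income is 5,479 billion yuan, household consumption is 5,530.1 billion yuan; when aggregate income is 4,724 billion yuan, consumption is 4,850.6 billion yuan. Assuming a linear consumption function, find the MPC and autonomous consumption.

MPC = ΔC/ΔY = (5530.1 − 4850.6)/(5479 − 4724) = 679.5/755 = 0.9
a = C − MPC·Y = 4850.6 − 0.9(4724) = 4850.6 − 4251.6 = 599

MPC = 0.9; a = 599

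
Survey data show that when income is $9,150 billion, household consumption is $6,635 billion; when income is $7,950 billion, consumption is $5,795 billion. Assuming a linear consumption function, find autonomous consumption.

MPC = ΔC/ΔY = (6635 − 5795)/(9150 − 7950) = 840/1200 = 0.7
a = C − MPC·Y = 5795 − 0.7(7950) = 5795 − 5565 = 230

a = 230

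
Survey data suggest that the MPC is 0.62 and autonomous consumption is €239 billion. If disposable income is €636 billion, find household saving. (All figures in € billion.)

S = 2.68

C = 239 + 0.62(636) = 239 + 394.32 = 633.32
S = Y − C = 636 − 633.32 = 2.68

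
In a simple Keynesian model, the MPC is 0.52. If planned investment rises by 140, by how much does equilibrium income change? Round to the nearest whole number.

The multiplier is 1/(1 − MPC) = 1/0.48.
ΔY = 140/0.48 = 291.67 ≈ 292

ΔY ≈ 292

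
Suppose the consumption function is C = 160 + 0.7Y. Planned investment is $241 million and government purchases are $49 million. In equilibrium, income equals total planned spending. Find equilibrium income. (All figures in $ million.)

Y = C + I + G = 160 + 0.7Y + 241 + 49
Y − 0.7Y = 450
0.3Y = 450, so Y = 450/0.3 = 1500

Y = 1500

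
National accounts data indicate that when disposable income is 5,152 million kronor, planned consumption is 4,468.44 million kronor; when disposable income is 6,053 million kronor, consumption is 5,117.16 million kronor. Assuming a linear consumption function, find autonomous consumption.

MPC = ΔC/ΔY = (5117.16 − 4468.44)/(6053 − 5152) = 648.72/901 = 0.72
a = C − MPC·Y = 4468.44 − 0.72(5152) = 4468.44 − 3709.44 = 759

a = 759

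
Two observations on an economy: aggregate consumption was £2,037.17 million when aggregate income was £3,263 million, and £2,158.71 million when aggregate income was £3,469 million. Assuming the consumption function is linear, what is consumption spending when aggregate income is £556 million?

C = 440.04

MPC = (2158.71 − 2037.17)/(3469 − 3263) = 121.54/206 = 0.59
a = 2037.17 − 0.59(3263) = 2037.17 − 1925.17 = 112
C = 112 + 0.59(556) = 112 + 328.04 = 440.04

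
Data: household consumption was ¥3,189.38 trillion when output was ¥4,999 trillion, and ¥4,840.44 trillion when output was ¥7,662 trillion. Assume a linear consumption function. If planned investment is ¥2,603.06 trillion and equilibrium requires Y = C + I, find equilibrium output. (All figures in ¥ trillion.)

Y = 7087

MPC = (4840.44 − 3189.38)/(7662 − 4999) = 1651.06/2663 = 0.62
a = 3189.38 − 0.62(4999) = 90
Equilibrium: Y = 90 + 0.62Y + 2603.06
0.38Y = 2693.06, so Y = 2693.06/0.38 = 7087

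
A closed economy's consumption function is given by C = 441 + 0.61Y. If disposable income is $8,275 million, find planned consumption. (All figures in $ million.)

C = 5488.75

C = 441 + 0.61(8275) = 441 + 5047.75 = 5488.75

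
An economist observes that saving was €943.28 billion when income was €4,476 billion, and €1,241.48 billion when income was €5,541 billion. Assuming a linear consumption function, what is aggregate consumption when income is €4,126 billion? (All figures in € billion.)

C = 3280.72

MPS = ΔS/ΔY = (1241.48 − 943.28)/(5541 − 4476) = 298.2/1065 = 0.28
MPC = 1 − MPS = 0.72
Autonomous saving = 943.28 − 0.28(4476) = -310, so a = 310
C = 310 + 0.72(4126) = 310 + 2970.72 = 3280.72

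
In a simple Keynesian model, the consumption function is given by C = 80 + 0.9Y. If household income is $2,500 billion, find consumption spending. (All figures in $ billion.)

C = 2330

C = 80 + 0.9(2500) = 80 + 2250 = 2330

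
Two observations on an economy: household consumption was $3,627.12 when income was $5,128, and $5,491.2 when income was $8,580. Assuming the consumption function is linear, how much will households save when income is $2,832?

S = 444.72

MPC = (5491.2 − 3627.12)/(8580 − 5128) = 1864.08/3452 = 0.54
a = 3627.12 − 0.54(5128) = 3627.12 − 2769.12 = 858
C = 858 + 0.54(2832) = 2387.28
S = 2832 − 2387.28 = 444.72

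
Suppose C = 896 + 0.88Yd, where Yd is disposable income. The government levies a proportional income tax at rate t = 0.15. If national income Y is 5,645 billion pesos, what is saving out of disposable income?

S = -320.21

Yd = (1 − 0.15)(5645) = 0.85(5645) = 4798.25
C = 896 + 0.88(4798.25) = 896 + 4222.46 = 5118.46
S = Yd − C = 4798.25 − 5118.46 = -320.21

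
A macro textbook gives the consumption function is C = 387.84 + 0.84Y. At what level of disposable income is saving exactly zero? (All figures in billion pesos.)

Y = 2424

At break-even, C = Y: 387.84 + 0.84Y = Y
0.16Y = 387.84, so Y = 387.84/0.16 = 2424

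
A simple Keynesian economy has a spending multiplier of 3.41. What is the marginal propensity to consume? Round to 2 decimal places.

MPC = 0.71

k = 1/(1 − MPC), so 1 − MPC = 1/k = 1/3.41 = 0.2933
MPC = 1 − 0.2933 = 0.71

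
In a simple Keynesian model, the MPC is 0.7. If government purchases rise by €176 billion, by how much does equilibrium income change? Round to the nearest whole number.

The multiplier is 1/(1 − MPC) = 1/0.3.
ΔY = 176/0.3 = 586.67 ≈ 587

ΔY ≈ 587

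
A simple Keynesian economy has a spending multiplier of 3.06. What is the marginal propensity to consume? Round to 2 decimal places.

k = 1/(1 − MPC), so 1 − MPC = 1/k = 1/3.06 = 0.3268
MPC = 1 − 0.3268 = 0.67

MPC = 0.67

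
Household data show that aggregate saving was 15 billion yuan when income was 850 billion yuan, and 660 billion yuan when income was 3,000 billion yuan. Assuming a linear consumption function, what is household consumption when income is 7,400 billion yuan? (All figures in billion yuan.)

MPS = ΔS/ΔY = (660 − 15)/(3000 − 850) = 645/2150 = 0.3
MPC = 1 − MPS = 0.7
Autonomous saving = 15 − 0.3(850) = -240, so a = 240
C = 240 + 0.7(7400) = 240 + 5180 = 5420

C = 5420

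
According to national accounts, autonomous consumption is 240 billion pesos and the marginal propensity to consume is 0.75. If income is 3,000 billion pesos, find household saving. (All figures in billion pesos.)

S = 510

C = 240 + 0.75(3000) = 240 + 2250 = 2490
S = Y − C = 3000 − 2490 = 510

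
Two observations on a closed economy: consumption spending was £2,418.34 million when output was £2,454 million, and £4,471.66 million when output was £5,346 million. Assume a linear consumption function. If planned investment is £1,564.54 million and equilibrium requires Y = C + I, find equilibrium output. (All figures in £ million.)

Y = 7726

MPC = (4471.66 − 2418.34)/(5346 − 2454) = 2053.32/2892 = 0.71
a = 2418.34 − 0.71(2454) = 676
Equilibrium: Y = 676 + 0.71Y + 1564.54
0.29Y = 2240.54, so Y = 2240.54/0.29 = 7726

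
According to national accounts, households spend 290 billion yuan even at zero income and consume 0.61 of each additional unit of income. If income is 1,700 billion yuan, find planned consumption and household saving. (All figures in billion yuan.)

C = 1327; S = 373

C = 290 + 0.61(1700) = 290 + 1037 = 1327
S = Y − C = 1700 − 1327 = 373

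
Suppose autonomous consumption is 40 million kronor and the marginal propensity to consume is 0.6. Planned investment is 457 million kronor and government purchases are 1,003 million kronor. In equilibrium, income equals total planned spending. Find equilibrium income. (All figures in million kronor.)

Y = C + I + G = 40 + 0.6Y + 457 + 1003
Y − 0.6Y = 1500
0.4Y = 1500, so Y = 1500/0.4 = 3750

Y = 3750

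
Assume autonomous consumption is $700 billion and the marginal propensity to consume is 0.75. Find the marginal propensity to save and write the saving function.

MPS = 1 − MPC = 1 − 0.75 = 0.25
S = Y − C = -700 + 0.25Y

MPS = 0.25; S = -700 + 0.25Y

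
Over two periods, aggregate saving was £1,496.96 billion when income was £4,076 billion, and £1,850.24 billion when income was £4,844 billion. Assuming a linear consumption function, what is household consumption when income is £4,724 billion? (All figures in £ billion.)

MPS = ΔS/ΔY = (1850.24 − 1496.96)/(4844 − 4076) = 353.28/768 = 0.46
MPC = 1 − MPS = 0.54
Autonomous saving = 1496.96 − 0.46(4076) = -378, so a = 378
C = 378 + 0.54(4724) = 378 + 2550.96 = 2928.96

C = 2928.96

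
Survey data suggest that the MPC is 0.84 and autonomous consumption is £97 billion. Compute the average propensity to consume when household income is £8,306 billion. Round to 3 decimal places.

APC = 0.852

C = 97 + 0.84(8306) = 7074.04
APC = C/Y = 7074.04/8306 = 0.852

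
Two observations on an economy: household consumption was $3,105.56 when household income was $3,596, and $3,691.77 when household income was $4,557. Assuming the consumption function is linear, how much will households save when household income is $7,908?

S = 2172.12

MPC = (3691.77 − 3105.56)/(4557 − 3596) = 586.21/961 = 0.61
a = 3105.56 − 0.61(3596) = 3105.56 − 2193.56 = 912
C = 912 + 0.61(7908) = 5735.88
S = 7908 − 5735.88 = 2172.12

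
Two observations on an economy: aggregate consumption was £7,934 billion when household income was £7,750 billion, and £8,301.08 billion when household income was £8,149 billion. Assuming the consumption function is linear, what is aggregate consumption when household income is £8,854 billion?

C = 8949.68

MPC = (8301.08 − 7934)/(8149 − 7750) = 367.08/399 = 0.92
a = 7934 − 0.92(7750) = 7934 − 7130 = 804
C = 804 + 0.92(8854) = 804 + 8145.68 = 8949.68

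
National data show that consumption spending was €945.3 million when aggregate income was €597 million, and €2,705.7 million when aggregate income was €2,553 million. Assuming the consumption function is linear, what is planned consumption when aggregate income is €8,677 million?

C = 8217.3

MPC = (2705.7 − 945.3)/(2553 − 597) = 1760.4/1956 = 0.9
a = 945.3 − 0.9(597) = 945.3 − 537.3 = 408
C = 408 + 0.9(8677) = 408 + 7809.3 = 8217.3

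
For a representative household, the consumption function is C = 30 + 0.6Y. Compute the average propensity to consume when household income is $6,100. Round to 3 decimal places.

C = 30 + 0.6(6100) = 3690
APC = C/Y = 3690/6100 = 0.605

APC = 0.605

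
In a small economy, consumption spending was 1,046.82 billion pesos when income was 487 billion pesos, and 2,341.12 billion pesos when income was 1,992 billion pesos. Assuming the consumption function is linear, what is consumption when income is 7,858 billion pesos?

MPC = (2341.12 − 1046.82)/(1992 − 487) = 1294.3/1505 = 0.86
a = 1046.82 − 0.86(487) = 1046.82 − 418.82 = 628
C = 628 + 0.86(7858) = 628 + 6757.88 = 7385.88

C = 7385.88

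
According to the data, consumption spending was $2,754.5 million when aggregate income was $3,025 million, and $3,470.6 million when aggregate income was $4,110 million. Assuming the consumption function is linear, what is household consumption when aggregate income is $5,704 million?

C = 4522.64

MPC = (3470.6 − 2754.5)/(4110 − 3025) = 716.1/1085 = 0.66
a = 2754.5 − 0.66(3025) = 2754.5 − 1996.5 = 758
C = 758 + 0.66(5704) = 758 + 3764.64 = 4522.64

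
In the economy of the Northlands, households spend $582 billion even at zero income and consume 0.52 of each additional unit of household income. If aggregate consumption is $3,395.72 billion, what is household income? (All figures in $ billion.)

Y = 5411

582 + 0.52Y = 3395.72
0.52Y = 2813.72, so Y = 2813.72/0.52 = 5411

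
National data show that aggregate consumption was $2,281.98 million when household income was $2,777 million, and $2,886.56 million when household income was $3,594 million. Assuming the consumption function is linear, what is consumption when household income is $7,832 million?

MPC = (2886.56 − 2281.98)/(3594 − 2777) = 604.58/817 = 0.74
a = 2281.98 − 0.74(2777) = 2281.98 − 2054.98 = 227
C = 227 + 0.74(7832) = 227 + 5795.68 = 6022.68

C = 6022.68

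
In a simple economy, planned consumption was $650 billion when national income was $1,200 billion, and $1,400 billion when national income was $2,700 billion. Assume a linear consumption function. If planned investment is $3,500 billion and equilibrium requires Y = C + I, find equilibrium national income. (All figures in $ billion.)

Y = 7100

MPC = (1400 − 650)/(2700 − 1200) = 750/1500 = 0.5
a = 650 − 0.5(1200) = 50
Equilibrium: Y = 50 + 0.5Y + 3500
0.5Y = 3550, so Y = 3550/0.5 = 7100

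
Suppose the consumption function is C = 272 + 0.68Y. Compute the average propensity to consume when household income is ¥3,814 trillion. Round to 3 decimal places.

APC = 0.751

C = 272 + 0.68(3814) = 2865.52
APC = C/Y = 2865.52/3814 = 0.751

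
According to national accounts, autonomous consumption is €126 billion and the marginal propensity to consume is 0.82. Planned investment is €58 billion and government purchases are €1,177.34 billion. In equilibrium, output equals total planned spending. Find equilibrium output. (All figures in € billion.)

Y = 7563

Y = C + I + G = 126 + 0.82Y + 58 + 1177.34
Y − 0.82Y = 1361.34
0.18Y = 1361.34, so Y = 1361.34/0.18 = 7563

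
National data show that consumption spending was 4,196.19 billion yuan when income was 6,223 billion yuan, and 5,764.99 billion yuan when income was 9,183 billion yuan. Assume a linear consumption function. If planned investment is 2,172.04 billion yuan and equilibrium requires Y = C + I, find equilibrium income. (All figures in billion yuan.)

Y = 6532

MPC = (5764.99 − 4196.19)/(9183 − 6223) = 1568.8/2960 = 0.53
a = 4196.19 − 0.53(6223) = 898
Equilibrium: Y = 898 + 0.53Y + 2172.04
0.47Y = 3070.04, so Y = 3070.04/0.47 = 6532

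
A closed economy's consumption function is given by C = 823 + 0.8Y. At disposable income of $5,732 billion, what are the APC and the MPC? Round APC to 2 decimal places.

APC = 0.94; MPC = 0.8

MPC = 0.8 (the slope of the consumption function)
C = 823 + 0.8(5732) = 5408.6, so APC = 5408.6/5732 = 0.94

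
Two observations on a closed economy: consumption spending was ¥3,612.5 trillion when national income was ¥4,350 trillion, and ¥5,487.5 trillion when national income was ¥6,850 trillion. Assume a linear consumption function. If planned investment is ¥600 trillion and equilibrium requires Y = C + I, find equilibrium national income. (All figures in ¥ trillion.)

MPC = (5487.5 − 3612.5)/(6850 − 4350) = 1875/2500 = 0.75
a = 3612.5 − 0.75(4350) = 350
Equilibrium: Y = 350 + 0.75Y + 600
0.25Y = 950, so Y = 950/0.25 = 3800

Y = 3800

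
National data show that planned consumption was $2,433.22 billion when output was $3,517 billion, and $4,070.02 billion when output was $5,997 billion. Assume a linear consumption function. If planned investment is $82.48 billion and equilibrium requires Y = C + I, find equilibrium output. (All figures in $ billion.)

MPC = (4070.02 − 2433.22)/(5997 − 3517) = 1636.8/2480 = 0.66
a = 2433.22 − 0.66(3517) = 112
Equilibrium: Y = 112 + 0.66Y + 82.48
0.34Y = 194.48, so Y = 194.48/0.34 = 572

Y = 572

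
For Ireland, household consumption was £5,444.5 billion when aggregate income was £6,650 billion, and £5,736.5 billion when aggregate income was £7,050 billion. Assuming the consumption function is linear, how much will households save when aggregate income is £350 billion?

MPC = (5736.5 − 5444.5)/(7050 − 6650) = 292/400 = 0.73
a = 5444.5 − 0.73(6650) = 5444.5 − 4854.5 = 590
C = 590 + 0.73(350) = 845.5
S = 350 − 845.5 = -495.5

S = -495.5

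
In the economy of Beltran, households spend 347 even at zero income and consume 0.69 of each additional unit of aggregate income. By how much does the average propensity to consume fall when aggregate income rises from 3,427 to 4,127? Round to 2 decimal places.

ΔAPC = 0.02

At Y = 3427: C = 347 + 0.69(3427) = 2711.63, APC = 2711.63/3427 = 0.791
At Y = 4127: C = 3194.63, APC = 3194.63/4127 = 0.774
Fall in APC = 0.791 − 0.774 = 0.017 ≈ 0.02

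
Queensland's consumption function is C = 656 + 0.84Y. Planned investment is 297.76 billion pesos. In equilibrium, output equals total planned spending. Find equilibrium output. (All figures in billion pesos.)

Y = C + I = 656 + 0.84Y + 297.76
Y − 0.84Y = 953.76
0.16Y = 953.76, so Y = 953.76/0.16 = 5961

Y = 5961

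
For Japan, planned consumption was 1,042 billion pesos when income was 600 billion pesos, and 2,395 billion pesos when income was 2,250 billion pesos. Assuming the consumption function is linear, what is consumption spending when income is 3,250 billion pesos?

MPC = (2395 − 1042)/(2250 − 600) = 1353/1650 = 0.82
a = 1042 − 0.82(600) = 1042 − 492 = 550
C = 550 + 0.82(3250) = 550 + 2665 = 3215

C = 3215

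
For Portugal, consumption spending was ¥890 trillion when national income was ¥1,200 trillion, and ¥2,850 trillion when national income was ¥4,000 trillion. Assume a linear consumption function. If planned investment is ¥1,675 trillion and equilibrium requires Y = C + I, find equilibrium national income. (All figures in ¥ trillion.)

MPC = (2850 − 890)/(4000 − 1200) = 1960/2800 = 0.7
a = 890 − 0.7(1200) = 50
Equilibrium: Y = 50 + 0.7Y + 1675
0.3Y = 1725, so Y = 1725/0.3 = 5750

Y = 5750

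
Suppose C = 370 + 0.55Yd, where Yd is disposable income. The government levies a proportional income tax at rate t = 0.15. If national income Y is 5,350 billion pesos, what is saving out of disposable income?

S = 1676.375

Yd = (1 − 0.15)(5350) = 0.85(5350) = 4547.5
C = 370 + 0.55(4547.5) = 370 + 2501.125 = 2871.125
S = Yd − C = 4547.5 − 2871.125 = 1676.375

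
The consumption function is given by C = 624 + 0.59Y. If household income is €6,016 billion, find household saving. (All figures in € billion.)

S = 1842.56

C = 624 + 0.59(6016) = 624 + 3549.44 = 4173.44
S = Y − C = 6016 − 4173.44 = 1842.56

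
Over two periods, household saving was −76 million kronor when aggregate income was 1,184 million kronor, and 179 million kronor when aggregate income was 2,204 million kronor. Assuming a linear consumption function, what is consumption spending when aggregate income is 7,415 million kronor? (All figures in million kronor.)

C = 5933.25

MPS = ΔS/ΔY = (179 − (-76))/(2204 − 1184) = 255/1020 = 0.25
MPC = 1 − MPS = 0.75
Autonomous saving = -76 − 0.25(1184) = -372, so a = 372
C = 372 + 0.75(7415) = 372 + 5561.25 = 5933.25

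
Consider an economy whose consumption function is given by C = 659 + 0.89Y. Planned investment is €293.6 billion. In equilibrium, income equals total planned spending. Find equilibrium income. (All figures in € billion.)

Y = 8660

Y = C + I = 659 + 0.89Y + 293.6
Y − 0.89Y = 952.6
0.11Y = 952.6, so Y = 952.6/0.11 = 8660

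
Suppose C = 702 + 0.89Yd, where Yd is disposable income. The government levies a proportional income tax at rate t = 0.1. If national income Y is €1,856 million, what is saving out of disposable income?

S = -518.256

Yd = (1 − 0.1)(1856) = 0.9(1856) = 1670.4
C = 702 + 0.89(1670.4) = 702 + 1486.656 = 2188.656
S = Yd − C = 1670.4 − 2188.656 = -518.256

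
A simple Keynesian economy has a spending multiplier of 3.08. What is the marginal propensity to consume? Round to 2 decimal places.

k = 1/(1 − MPC), so 1 − MPC = 1/k = 1/3.08 = 0.3247
MPC = 1 − 0.3247 = 0.68

MPC = 0.68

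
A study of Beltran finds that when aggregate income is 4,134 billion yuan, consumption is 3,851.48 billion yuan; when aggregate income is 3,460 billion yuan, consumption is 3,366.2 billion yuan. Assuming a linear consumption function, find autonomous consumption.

a = 875

MPC = ΔC/ΔY = (3851.48 − 3366.2)/(4134 − 3460) = 485.28/674 = 0.72
a = C − MPC·Y = 3366.2 − 0.72(3460) = 3366.2 − 2491.2 = 875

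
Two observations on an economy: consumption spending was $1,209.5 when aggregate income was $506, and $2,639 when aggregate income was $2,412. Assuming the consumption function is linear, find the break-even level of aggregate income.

Y = 3320

MPC = (2639 − 1209.5)/(2412 − 506) = 1429.5/1906 = 0.75
a = 1209.5 − 0.75(506) = 1209.5 − 379.5 = 830
Break-even: Y = a/(1−MPC) = 830/0.25 = 3320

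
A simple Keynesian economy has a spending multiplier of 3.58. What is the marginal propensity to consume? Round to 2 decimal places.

MPC = 0.72

k = 1/(1 − MPC), so 1 − MPC = 1/k = 1/3.58 = 0.2793
MPC = 1 − 0.2793 = 0.72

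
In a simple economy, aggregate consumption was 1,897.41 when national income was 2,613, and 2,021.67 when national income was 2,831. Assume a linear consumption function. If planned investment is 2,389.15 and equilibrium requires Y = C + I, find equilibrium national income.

Y = 6505

MPC = (2021.67 − 1897.41)/(2831 − 2613) = 124.26/218 = 0.57
a = 1897.41 − 0.57(2613) = 408
Equilibrium: Y = 408 + 0.57Y + 2389.15
0.43Y = 2797.15, so Y = 2797.15/0.43 = 6505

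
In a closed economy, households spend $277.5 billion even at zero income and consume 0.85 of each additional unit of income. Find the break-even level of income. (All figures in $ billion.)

Y = 1850

At break-even, C = Y: 277.5 + 0.85Y = Y
0.15Y = 277.5, so Y = 277.5/0.15 = 1850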